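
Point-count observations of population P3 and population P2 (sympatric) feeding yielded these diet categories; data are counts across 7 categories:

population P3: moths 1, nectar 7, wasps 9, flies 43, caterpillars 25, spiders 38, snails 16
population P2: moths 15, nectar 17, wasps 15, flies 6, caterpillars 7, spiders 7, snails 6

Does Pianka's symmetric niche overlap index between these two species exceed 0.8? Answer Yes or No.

No

Proportions for population P3 (n=139): 1/139=0.0072, 7/139=0.0504, 9/139=0.0647, 43/139=0.3094, 25/139=0.1799, 38/139=0.2734, 16/139=0.1151
Proportions for population P2 (n=73): 15/73=0.2055, 17/73=0.2329, 15/73=0.2055, 6/73=0.0822, 7/73=0.0959, 7/73=0.0959, 6/73=0.0822
Σ p₁ᵢp₂ᵢ = 0.001480 + 0.011738 + 0.013296 + 0.025433 + 0.017252 + 0.026219 + 0.009461 = 0.104879
Σp_1ᵢ² = 0.0072² + 0.0504² + 0.0647² + 0.3094² + 0.1799² + 0.2734² + 0.1151² = 0.000052 + 0.002540 + 0.004186 + 0.095728 + 0.032364 + 0.074748 + 0.013248 = 0.222866
Σp_2ᵢ² = 0.2055² + 0.2329² + 0.2055² + 0.0822² + 0.0959² + 0.0959² + 0.0822² = 0.042230 + 0.054242 + 0.042230 + 0.006757 + 0.009197 + 0.009197 + 0.006757 = 0.170610
O = 0.104879 / √(0.222866 × 0.170610) = 0.104879 / 0.1949953 = 0.5379
O = 0.5379 < 0.8 → No.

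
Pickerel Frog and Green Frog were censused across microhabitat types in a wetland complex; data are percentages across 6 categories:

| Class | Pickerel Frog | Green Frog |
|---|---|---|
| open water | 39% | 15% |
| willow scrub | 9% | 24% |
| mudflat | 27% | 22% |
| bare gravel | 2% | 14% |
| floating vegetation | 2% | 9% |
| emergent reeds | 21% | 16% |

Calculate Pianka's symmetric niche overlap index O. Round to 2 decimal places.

0.79

Convert percentages to proportions (divide by 100).
Σ p₁ᵢp₂ᵢ = 0.0585 + 0.0216 + 0.0594 + 0.0028 + 0.0018 + 0.0336 = 0.1777
Σp_1ᵢ² = 0.39² + 0.09² + 0.27² + 0.02² + 0.02² + 0.21² = 0.1521 + 0.0081 + 0.0729 + 0.0004 + 0.0004 + 0.0441 = 0.2780
Σp_2ᵢ² = 0.15² + 0.24² + 0.22² + 0.14² + 0.09² + 0.16² = 0.0225 + 0.0576 + 0.0484 + 0.0196 + 0.0081 + 0.0256 = 0.1818
O = 0.1777 / √(0.2780 × 0.1818) = 0.1777 / 0.22481 = 0.7904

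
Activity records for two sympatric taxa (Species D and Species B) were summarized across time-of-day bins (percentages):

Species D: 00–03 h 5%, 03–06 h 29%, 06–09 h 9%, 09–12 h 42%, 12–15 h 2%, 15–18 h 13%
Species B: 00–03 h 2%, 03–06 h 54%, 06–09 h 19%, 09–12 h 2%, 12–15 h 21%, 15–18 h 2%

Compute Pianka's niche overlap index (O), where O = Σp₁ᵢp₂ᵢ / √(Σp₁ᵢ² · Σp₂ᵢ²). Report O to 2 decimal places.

Convert percentages to proportions (divide by 100).
Σ p₁ᵢp₂ᵢ = 0.0010 + 0.1566 + 0.0171 + 0.0084 + 0.0042 + 0.0026 = 0.1899
Σp_1ᵢ² = 0.05² + 0.29² + 0.09² + 0.42² + 0.02² + 0.13² = 0.0025 + 0.0841 + 0.0081 + 0.1764 + 0.0004 + 0.0169 = 0.2884
Σp_2ᵢ² = 0.02² + 0.54² + 0.19² + 0.02² + 0.21² + 0.02² = 0.0004 + 0.2916 + 0.0361 + 0.0004 + 0.0441 + 0.0004 = 0.3730
O = 0.1899 / √(0.2884 × 0.3730) = 0.1899 / 0.32798 = 0.5790

0.58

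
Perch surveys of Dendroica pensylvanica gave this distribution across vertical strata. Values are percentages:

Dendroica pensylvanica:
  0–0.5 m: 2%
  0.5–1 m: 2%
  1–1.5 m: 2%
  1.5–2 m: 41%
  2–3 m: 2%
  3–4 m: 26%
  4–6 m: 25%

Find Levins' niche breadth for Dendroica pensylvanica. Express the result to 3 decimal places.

3.336

Convert percentages to proportions (divide by 100).
Σpᵢ² = 0.02² + 0.02² + 0.02² + 0.41² + 0.02² + 0.26² + 0.25² = 0.0004 + 0.0004 + 0.0004 + 0.1681 + 0.0004 + 0.0676 + 0.0625 = 0.2998
B = 1 / 0.2998 = 3.33556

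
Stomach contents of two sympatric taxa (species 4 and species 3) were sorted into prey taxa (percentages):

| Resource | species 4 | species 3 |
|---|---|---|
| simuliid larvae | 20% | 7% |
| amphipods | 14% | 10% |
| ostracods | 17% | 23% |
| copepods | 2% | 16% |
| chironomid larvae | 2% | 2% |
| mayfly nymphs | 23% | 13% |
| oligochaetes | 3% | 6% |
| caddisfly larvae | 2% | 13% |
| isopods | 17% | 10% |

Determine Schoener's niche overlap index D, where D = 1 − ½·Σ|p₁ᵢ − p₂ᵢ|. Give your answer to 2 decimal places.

0.66

Convert percentages to proportions (divide by 100).
Σ|p₁ᵢ − p₂ᵢ| = 0.13 + 0.04 + 0.06 + 0.14 + 0.00 + 0.10 + 0.03 + 0.11 + 0.07 = 0.68
D = 1 − ½ × 0.68 = 1 − 0.340 = 0.6600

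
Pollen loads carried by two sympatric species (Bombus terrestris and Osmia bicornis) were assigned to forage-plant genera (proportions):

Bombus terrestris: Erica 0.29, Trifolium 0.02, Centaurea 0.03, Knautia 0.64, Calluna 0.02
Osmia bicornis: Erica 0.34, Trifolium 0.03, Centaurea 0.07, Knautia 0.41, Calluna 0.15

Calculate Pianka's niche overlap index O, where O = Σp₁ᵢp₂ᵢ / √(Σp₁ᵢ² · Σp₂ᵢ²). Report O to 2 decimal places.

Σ p₁ᵢp₂ᵢ = 0.0986 + 0.0006 + 0.0021 + 0.2624 + 0.0030 = 0.3667
Σp_1ᵢ² = 0.29² + 0.02² + 0.03² + 0.64² + 0.02² = 0.0841 + 0.0004 + 0.0009 + 0.4096 + 0.0004 = 0.4954
Σp_2ᵢ² = 0.34² + 0.03² + 0.07² + 0.41² + 0.15² = 0.1156 + 0.0009 + 0.0049 + 0.1681 + 0.0225 = 0.3120
O = 0.3667 / √(0.4954 × 0.3120) = 0.3667 / 0.39315 = 0.9327

0.93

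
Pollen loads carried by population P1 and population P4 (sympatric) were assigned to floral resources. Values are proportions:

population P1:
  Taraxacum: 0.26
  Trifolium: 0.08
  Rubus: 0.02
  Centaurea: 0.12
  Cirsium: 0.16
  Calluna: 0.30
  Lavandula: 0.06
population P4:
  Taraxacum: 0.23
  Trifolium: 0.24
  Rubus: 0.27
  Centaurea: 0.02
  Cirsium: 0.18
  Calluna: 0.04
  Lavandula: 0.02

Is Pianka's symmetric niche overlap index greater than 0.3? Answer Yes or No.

Σ p₁ᵢp₂ᵢ = 0.0598 + 0.0192 + 0.0054 + 0.0024 + 0.0288 + 0.0120 + 0.0012 = 0.1288
Σp_1ᵢ² = 0.26² + 0.08² + 0.02² + 0.12² + 0.16² + 0.30² + 0.06² = 0.0676 + 0.0064 + 0.0004 + 0.0144 + 0.0256 + 0.0900 + 0.0036 = 0.2080
Σp_2ᵢ² = 0.23² + 0.24² + 0.27² + 0.02² + 0.18² + 0.04² + 0.02² = 0.0529 + 0.0576 + 0.0729 + 0.0004 + 0.0324 + 0.0016 + 0.0004 = 0.2182
O = 0.1288 / √(0.2080 × 0.2182) = 0.1288 / 0.21304 = 0.6046
O = 0.6046 > 0.3 → Yes.

Yes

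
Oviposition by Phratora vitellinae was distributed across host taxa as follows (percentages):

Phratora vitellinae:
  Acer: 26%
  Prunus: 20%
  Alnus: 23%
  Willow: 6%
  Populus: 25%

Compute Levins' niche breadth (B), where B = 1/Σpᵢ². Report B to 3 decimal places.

4.413

Convert percentages to proportions (divide by 100).
Σpᵢ² = 0.26² + 0.20² + 0.23² + 0.06² + 0.25² = 0.0676 + 0.0400 + 0.0529 + 0.0036 + 0.0625 = 0.2266
B = 1 / 0.2266 = 4.41306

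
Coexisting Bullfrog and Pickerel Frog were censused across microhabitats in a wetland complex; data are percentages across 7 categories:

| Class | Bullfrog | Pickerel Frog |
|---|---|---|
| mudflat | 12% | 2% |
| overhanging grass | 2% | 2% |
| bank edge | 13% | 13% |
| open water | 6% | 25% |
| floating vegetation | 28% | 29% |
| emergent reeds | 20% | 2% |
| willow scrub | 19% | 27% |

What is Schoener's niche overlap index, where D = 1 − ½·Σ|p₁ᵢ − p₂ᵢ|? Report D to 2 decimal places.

Convert percentages to proportions (divide by 100).
Σ|p₁ᵢ − p₂ᵢ| = 0.10 + 0.00 + 0.00 + 0.19 + 0.01 + 0.18 + 0.08 = 0.56
D = 1 − ½ × 0.56 = 1 − 0.280 = 0.7200

0.72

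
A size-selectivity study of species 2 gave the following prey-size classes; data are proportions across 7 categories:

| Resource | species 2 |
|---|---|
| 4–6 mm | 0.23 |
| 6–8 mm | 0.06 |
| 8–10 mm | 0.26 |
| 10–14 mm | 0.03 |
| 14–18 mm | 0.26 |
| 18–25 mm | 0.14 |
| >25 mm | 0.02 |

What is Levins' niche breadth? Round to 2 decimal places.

Σpᵢ² = 0.23² + 0.06² + 0.26² + 0.03² + 0.26² + 0.14² + 0.02² = 0.0529 + 0.0036 + 0.0676 + 0.0009 + 0.0676 + 0.0196 + 0.0004 = 0.2126
B = 1 / 0.2126 = 4.7037

4.70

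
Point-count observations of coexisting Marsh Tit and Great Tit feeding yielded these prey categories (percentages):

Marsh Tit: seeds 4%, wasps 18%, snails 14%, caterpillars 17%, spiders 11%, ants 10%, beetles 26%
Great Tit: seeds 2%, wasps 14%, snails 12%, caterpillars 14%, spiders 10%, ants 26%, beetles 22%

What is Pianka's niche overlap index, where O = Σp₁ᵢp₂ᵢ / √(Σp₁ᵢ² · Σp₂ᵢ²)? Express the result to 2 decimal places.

Convert percentages to proportions (divide by 100).
Σ p₁ᵢp₂ᵢ = 0.0008 + 0.0252 + 0.0168 + 0.0238 + 0.0110 + 0.0260 + 0.0572 = 0.1608
Σp_1ᵢ² = 0.04² + 0.18² + 0.14² + 0.17² + 0.11² + 0.10² + 0.26² = 0.0016 + 0.0324 + 0.0196 + 0.0289 + 0.0121 + 0.0100 + 0.0676 = 0.1722
Σp_2ᵢ² = 0.02² + 0.14² + 0.12² + 0.14² + 0.10² + 0.26² + 0.22² = 0.0004 + 0.0196 + 0.0144 + 0.0196 + 0.0100 + 0.0676 + 0.0484 = 0.1800
O = 0.1608 / √(0.1722 × 0.1800) = 0.1608 / 0.17606 = 0.9133

0.91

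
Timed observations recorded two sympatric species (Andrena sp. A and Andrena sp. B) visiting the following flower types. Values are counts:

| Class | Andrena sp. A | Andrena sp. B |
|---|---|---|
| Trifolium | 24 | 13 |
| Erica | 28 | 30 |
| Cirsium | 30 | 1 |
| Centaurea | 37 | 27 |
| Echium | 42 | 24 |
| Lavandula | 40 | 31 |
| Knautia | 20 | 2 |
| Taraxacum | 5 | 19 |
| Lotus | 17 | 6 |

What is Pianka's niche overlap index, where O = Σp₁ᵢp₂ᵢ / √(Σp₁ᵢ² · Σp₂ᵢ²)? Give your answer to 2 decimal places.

Proportions for Andrena sp. A (n=243): 24/243=0.0988, 28/243=0.1152, 30/243=0.1235, 37/243=0.1523, 42/243=0.1728, 40/243=0.1646, 20/243=0.0823, 5/243=0.0206, 17/243=0.0700
Proportions for Andrena sp. B (n=153): 13/153=0.0850, 30/153=0.1961, 1/153=0.0065, 27/153=0.1765, 24/153=0.1569, 31/153=0.2026, 2/153=0.0131, 19/153=0.1242, 6/153=0.0392
Σ p₁ᵢp₂ᵢ = 0.008398 + 0.022591 + 0.000803 + 0.026881 + 0.027112 + 0.033348 + 0.001078 + 0.002559 + 0.002744 = 0.125514
Σp_1ᵢ² = 0.0988² + 0.1152² + 0.1235² + 0.1523² + 0.1728² + 0.1646² + 0.0823² + 0.0206² + 0.0700² = 0.009761 + 0.013271 + 0.015252 + 0.023195 + 0.029860 + 0.027093 + 0.006773 + 0.000424 + 0.004900 = 0.130529
Σp_2ᵢ² = 0.0850² + 0.1961² + 0.0065² + 0.1765² + 0.1569² + 0.2026² + 0.0131² + 0.1242² + 0.0392² = 0.007225 + 0.038455 + 0.000042 + 0.031152 + 0.024618 + 0.041047 + 0.000172 + 0.015426 + 0.001537 = 0.159674
O = 0.125514 / √(0.130529 × 0.159674) = 0.125514 / 0.1443679 = 0.8694

0.87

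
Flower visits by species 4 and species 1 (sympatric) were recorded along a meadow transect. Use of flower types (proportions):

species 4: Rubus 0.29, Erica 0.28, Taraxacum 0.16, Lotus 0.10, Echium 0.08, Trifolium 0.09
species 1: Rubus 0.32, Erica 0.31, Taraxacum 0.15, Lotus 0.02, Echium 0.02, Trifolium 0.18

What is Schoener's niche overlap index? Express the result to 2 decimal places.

Σ|p₁ᵢ − p₂ᵢ| = 0.03 + 0.03 + 0.01 + 0.08 + 0.06 + 0.09 = 0.30
D = 1 − ½ × 0.30 = 1 − 0.150 = 0.8500

0.85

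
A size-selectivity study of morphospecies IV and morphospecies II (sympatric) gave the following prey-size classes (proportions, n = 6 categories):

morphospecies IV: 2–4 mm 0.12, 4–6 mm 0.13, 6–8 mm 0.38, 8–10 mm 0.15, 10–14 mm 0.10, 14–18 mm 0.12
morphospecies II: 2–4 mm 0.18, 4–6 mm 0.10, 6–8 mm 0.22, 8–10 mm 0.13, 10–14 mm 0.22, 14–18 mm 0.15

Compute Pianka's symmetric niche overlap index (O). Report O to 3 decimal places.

0.891

Σ p₁ᵢp₂ᵢ = 0.0216 + 0.0130 + 0.0836 + 0.0195 + 0.0220 + 0.0180 = 0.1777
Σp_1ᵢ² = 0.12² + 0.13² + 0.38² + 0.15² + 0.10² + 0.12² = 0.0144 + 0.0169 + 0.1444 + 0.0225 + 0.0100 + 0.0144 = 0.2226
Σp_2ᵢ² = 0.18² + 0.10² + 0.22² + 0.13² + 0.22² + 0.15² = 0.0324 + 0.0100 + 0.0484 + 0.0169 + 0.0484 + 0.0225 = 0.1786
O = 0.1777 / √(0.2226 × 0.1786) = 0.1777 / 0.199390 = 0.89122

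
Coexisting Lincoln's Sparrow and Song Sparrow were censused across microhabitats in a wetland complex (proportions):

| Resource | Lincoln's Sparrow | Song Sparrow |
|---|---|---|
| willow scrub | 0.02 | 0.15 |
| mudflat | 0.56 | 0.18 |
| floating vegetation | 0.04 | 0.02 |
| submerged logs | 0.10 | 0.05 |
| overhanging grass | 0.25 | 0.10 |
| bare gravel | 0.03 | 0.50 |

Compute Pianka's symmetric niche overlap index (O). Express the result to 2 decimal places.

0.43

Σ p₁ᵢp₂ᵢ = 0.0030 + 0.1008 + 0.0008 + 0.0050 + 0.0250 + 0.0150 = 0.1496
Σp_1ᵢ² = 0.02² + 0.56² + 0.04² + 0.10² + 0.25² + 0.03² = 0.0004 + 0.3136 + 0.0016 + 0.0100 + 0.0625 + 0.0009 = 0.3890
Σp_2ᵢ² = 0.15² + 0.18² + 0.02² + 0.05² + 0.10² + 0.50² = 0.0225 + 0.0324 + 0.0004 + 0.0025 + 0.0100 + 0.2500 = 0.3178
O = 0.1496 / √(0.3890 × 0.3178) = 0.1496 / 0.35160 = 0.4255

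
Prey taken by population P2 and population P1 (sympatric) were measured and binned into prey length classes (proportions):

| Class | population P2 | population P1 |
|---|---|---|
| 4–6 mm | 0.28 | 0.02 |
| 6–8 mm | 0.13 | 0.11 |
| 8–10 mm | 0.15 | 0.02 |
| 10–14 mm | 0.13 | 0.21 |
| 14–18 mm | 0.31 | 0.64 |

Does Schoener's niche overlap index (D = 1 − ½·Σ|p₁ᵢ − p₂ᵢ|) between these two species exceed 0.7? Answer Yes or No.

No

Σ|p₁ᵢ − p₂ᵢ| = 0.26 + 0.02 + 0.13 + 0.08 + 0.33 = 0.82
D = 1 − ½ × 0.82 = 1 − 0.410 = 0.5900
D = 0.5900 < 0.7 → No.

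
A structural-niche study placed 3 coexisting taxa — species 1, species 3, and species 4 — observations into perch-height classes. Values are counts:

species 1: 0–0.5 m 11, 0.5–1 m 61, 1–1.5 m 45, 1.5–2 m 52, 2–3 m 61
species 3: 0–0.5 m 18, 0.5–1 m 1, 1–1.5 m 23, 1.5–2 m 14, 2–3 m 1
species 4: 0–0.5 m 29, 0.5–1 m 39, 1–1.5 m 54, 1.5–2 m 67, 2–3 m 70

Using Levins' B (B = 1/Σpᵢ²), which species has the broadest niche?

species 4

Proportions for species 1 (n=230): 11/230=0.0478, 61/230=0.2652, 45/230=0.1957, 52/230=0.2261, 61/230=0.2652
Proportions for species 3 (n=57): 18/57=0.3158, 1/57=0.0175, 23/57=0.4035, 14/57=0.2456, 1/57=0.0175
Proportions for species 4 (n=259): 29/259=0.1120, 39/259=0.1506, 54/259=0.2085, 67/259=0.2587, 70/259=0.2703
Σp_1ᵢ² = 0.0478² + 0.2652² + 0.1957² + 0.2261² + 0.2652² = 0.002285 + 0.070331 + 0.038298 + 0.051121 + 0.070331 = 0.232366
B_1 = 1 / 0.232366 = 4.3036
Σp_3ᵢ² = 0.3158² + 0.0175² + 0.4035² + 0.2456² + 0.0175² = 0.099730 + 0.000306 + 0.162812 + 0.060319 + 0.000306 = 0.323473
B_3 = 1 / 0.323473 = 3.0914
Σp_4ᵢ² = 0.1120² + 0.1506² + 0.2085² + 0.2587² + 0.2703² = 0.012544 + 0.022680 + 0.043472 + 0.066926 + 0.073062 = 0.218684
B_4 = 1 / 0.218684 = 4.5728
Highest B → broadest niche (most generalist): species 4 (B = 4.57).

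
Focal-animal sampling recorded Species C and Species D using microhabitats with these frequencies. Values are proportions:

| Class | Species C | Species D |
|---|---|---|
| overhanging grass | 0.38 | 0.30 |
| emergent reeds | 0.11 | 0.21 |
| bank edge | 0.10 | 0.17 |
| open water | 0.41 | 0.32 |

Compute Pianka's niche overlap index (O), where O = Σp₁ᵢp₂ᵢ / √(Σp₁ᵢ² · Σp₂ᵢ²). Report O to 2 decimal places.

Σ p₁ᵢp₂ᵢ = 0.1140 + 0.0231 + 0.0170 + 0.1312 = 0.2853
Σp_1ᵢ² = 0.38² + 0.11² + 0.10² + 0.41² = 0.1444 + 0.0121 + 0.0100 + 0.1681 = 0.3346
Σp_2ᵢ² = 0.30² + 0.21² + 0.17² + 0.32² = 0.0900 + 0.0441 + 0.0289 + 0.1024 = 0.2654
O = 0.2853 / √(0.3346 × 0.2654) = 0.2853 / 0.29800 = 0.9574

0.96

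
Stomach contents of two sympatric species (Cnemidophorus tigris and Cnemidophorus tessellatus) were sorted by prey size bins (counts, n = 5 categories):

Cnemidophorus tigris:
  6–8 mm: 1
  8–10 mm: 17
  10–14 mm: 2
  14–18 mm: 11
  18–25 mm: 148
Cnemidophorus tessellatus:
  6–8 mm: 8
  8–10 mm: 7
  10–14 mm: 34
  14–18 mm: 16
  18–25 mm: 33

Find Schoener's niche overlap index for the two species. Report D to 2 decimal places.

Proportions for Cnemidophorus tigris (n=179): 1/179=0.0056, 17/179=0.0950, 2/179=0.0112, 11/179=0.0615, 148/179=0.8268
Proportions for Cnemidophorus tessellatus (n=98): 8/98=0.0816, 7/98=0.0714, 34/98=0.3469, 16/98=0.1633, 33/98=0.3367
Σ|p₁ᵢ − p₂ᵢ| = 0.0760 + 0.0236 + 0.3357 + 0.1018 + 0.4901 = 1.0272
D = 1 − ½ × 1.0272 = 1 − 0.51360 = 0.48640

0.49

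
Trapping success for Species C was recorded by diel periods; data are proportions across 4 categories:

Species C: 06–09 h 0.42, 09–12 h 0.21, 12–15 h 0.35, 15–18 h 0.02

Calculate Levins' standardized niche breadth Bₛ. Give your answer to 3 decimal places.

0.637

Σpᵢ² = 0.42² + 0.21² + 0.35² + 0.02² = 0.1764 + 0.0441 + 0.1225 + 0.0004 = 0.3434
B = 1 / 0.3434 = 2.91206
Bₛ = (B − 1)/(n − 1) = (2.91206 − 1)/(4 − 1) = 1.91206/3 = 0.63735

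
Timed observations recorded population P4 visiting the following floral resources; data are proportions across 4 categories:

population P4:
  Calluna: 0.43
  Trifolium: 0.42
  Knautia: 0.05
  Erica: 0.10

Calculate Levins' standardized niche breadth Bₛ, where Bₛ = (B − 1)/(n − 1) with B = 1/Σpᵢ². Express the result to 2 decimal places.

0.56

Σpᵢ² = 0.43² + 0.42² + 0.05² + 0.10² = 0.1849 + 0.1764 + 0.0025 + 0.0100 = 0.3738
B = 1 / 0.3738 = 2.6752
Bₛ = (B − 1)/(n − 1) = (2.6752 − 1)/(4 − 1) = 1.6752/3 = 0.5584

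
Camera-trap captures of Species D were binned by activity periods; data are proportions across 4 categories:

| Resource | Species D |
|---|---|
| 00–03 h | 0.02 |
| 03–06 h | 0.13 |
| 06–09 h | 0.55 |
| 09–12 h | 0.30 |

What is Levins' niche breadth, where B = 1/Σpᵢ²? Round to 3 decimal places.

Σpᵢ² = 0.02² + 0.13² + 0.55² + 0.30² = 0.0004 + 0.0169 + 0.3025 + 0.0900 = 0.4098
B = 1 / 0.4098 = 2.44021

2.440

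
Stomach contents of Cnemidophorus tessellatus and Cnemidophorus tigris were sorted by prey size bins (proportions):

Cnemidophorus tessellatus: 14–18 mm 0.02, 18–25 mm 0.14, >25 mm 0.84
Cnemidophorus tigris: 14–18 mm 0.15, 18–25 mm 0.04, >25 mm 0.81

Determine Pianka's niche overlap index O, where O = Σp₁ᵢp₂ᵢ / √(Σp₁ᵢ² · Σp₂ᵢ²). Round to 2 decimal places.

Σ p₁ᵢp₂ᵢ = 0.0030 + 0.0056 + 0.6804 = 0.6890
Σp_1ᵢ² = 0.02² + 0.14² + 0.84² = 0.0004 + 0.0196 + 0.7056 = 0.7256
Σp_2ᵢ² = 0.15² + 0.04² + 0.81² = 0.0225 + 0.0016 + 0.6561 = 0.6802
O = 0.6890 / √(0.7256 × 0.6802) = 0.6890 / 0.70253 = 0.9807

0.98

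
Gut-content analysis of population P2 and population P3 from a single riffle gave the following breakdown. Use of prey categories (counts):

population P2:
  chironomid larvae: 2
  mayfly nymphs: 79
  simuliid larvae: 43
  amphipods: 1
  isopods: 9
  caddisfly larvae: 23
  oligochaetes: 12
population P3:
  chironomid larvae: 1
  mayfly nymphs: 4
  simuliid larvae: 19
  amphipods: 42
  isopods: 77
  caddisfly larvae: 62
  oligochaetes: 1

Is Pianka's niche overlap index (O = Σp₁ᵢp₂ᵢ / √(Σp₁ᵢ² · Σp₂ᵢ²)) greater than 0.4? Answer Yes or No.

Proportions for population P2 (n=169): 2/169=0.0118, 79/169=0.4675, 43/169=0.2544, 1/169=0.0059, 9/169=0.0533, 23/169=0.1361, 12/169=0.0710
Proportions for population P3 (n=206): 1/206=0.0049, 4/206=0.0194, 19/206=0.0922, 42/206=0.2039, 77/206=0.3738, 62/206=0.3010, 1/206=0.0049
Σ p₁ᵢp₂ᵢ = 0.000058 + 0.009070 + 0.023456 + 0.001203 + 0.019924 + 0.040966 + 0.000348 = 0.095025
Σp_1ᵢ² = 0.0118² + 0.4675² + 0.2544² + 0.0059² + 0.0533² + 0.1361² + 0.0710² = 0.000139 + 0.218556 + 0.064719 + 0.000035 + 0.002841 + 0.018523 + 0.005041 = 0.309854
Σp_2ᵢ² = 0.0049² + 0.0194² + 0.0922² + 0.2039² + 0.3738² + 0.3010² + 0.0049² = 0.000024 + 0.000376 + 0.008501 + 0.041575 + 0.139726 + 0.090601 + 0.000024 = 0.280827
O = 0.095025 / √(0.309854 × 0.280827) = 0.095025 / 0.2949837 = 0.3221
O = 0.3221 < 0.4 → No.

No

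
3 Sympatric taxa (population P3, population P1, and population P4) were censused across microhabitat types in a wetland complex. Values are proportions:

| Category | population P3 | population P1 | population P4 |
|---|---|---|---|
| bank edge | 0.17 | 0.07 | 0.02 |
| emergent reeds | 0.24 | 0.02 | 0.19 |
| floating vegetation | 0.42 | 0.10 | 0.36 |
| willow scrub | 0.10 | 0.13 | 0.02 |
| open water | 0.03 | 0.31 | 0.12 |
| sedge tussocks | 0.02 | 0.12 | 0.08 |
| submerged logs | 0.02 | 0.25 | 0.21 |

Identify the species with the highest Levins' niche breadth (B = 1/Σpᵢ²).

Σp_P3ᵢ² = 0.17² + 0.24² + 0.42² + 0.10² + 0.03² + 0.02² + 0.02² = 0.0289 + 0.0576 + 0.1764 + 0.0100 + 0.0009 + 0.0004 + 0.0004 = 0.2746
B_P3 = 1 / 0.2746 = 3.6417
Σp_P1ᵢ² = 0.07² + 0.02² + 0.10² + 0.13² + 0.31² + 0.12² + 0.25² = 0.0049 + 0.0004 + 0.0100 + 0.0169 + 0.0961 + 0.0144 + 0.0625 = 0.2052
B_P1 = 1 / 0.2052 = 4.8733
Σp_P4ᵢ² = 0.02² + 0.19² + 0.36² + 0.02² + 0.12² + 0.08² + 0.21² = 0.0004 + 0.0361 + 0.1296 + 0.0004 + 0.0144 + 0.0064 + 0.0441 = 0.2314
B_P4 = 1 / 0.2314 = 4.3215
Highest B → broadest niche (most generalist): population P1 (B = 4.87).

population P1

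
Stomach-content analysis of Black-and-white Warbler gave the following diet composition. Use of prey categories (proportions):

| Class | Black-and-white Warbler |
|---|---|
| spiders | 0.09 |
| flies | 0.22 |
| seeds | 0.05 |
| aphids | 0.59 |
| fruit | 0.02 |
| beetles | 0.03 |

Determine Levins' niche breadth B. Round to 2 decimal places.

Σpᵢ² = 0.09² + 0.22² + 0.05² + 0.59² + 0.02² + 0.03² = 0.0081 + 0.0484 + 0.0025 + 0.3481 + 0.0004 + 0.0009 = 0.4084
B = 1 / 0.4084 = 2.4486

2.45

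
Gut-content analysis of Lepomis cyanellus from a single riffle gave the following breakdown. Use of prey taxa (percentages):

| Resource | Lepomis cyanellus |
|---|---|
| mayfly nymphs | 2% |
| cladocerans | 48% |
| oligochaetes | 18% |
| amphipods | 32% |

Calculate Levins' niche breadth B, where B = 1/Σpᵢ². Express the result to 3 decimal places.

2.735

Convert percentages to proportions (divide by 100).
Σpᵢ² = 0.02² + 0.48² + 0.18² + 0.32² = 0.0004 + 0.2304 + 0.0324 + 0.1024 = 0.3656
B = 1 / 0.3656 = 2.73523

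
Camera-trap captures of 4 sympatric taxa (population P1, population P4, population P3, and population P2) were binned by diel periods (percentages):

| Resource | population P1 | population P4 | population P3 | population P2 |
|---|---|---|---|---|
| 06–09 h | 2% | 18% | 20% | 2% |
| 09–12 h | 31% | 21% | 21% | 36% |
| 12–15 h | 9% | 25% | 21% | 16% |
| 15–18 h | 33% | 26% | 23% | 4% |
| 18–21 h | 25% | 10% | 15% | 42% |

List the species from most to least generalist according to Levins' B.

population P3 > population P4 > population P1 > population P2

Convert percentages to proportions (divide by 100).
Σp_P1ᵢ² = 0.02² + 0.31² + 0.09² + 0.33² + 0.25² = 0.0004 + 0.0961 + 0.0081 + 0.1089 + 0.0625 = 0.2760
B_P1 = 1 / 0.2760 = 3.6232
Σp_P4ᵢ² = 0.18² + 0.21² + 0.25² + 0.26² + 0.10² = 0.0324 + 0.0441 + 0.0625 + 0.0676 + 0.0100 = 0.2166
B_P4 = 1 / 0.2166 = 4.6168
Σp_P3ᵢ² = 0.20² + 0.21² + 0.21² + 0.23² + 0.15² = 0.0400 + 0.0441 + 0.0441 + 0.0529 + 0.0225 = 0.2036
B_P3 = 1 / 0.2036 = 4.9116
Σp_P2ᵢ² = 0.02² + 0.36² + 0.16² + 0.04² + 0.42² = 0.0004 + 0.1296 + 0.0256 + 0.0016 + 0.1764 = 0.3336
B_P2 = 1 / 0.3336 = 2.9976
Ranking by B (broadest → narrowest): population P3 (4.91) > population P4 (4.62) > population P1 (3.62) > population P2 (3.00)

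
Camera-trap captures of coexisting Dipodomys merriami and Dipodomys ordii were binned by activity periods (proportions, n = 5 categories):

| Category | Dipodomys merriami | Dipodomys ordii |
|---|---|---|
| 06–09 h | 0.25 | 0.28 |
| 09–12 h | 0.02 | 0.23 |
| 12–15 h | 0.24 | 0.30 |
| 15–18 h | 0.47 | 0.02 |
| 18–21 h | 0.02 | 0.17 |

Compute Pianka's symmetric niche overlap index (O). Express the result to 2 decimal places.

Σ p₁ᵢp₂ᵢ = 0.0700 + 0.0046 + 0.0720 + 0.0094 + 0.0034 = 0.1594
Σp_1ᵢ² = 0.25² + 0.02² + 0.24² + 0.47² + 0.02² = 0.0625 + 0.0004 + 0.0576 + 0.2209 + 0.0004 = 0.3418
Σp_2ᵢ² = 0.28² + 0.23² + 0.30² + 0.02² + 0.17² = 0.0784 + 0.0529 + 0.0900 + 0.0004 + 0.0289 = 0.2506
O = 0.1594 / √(0.3418 × 0.2506) = 0.1594 / 0.29267 = 0.5446

0.54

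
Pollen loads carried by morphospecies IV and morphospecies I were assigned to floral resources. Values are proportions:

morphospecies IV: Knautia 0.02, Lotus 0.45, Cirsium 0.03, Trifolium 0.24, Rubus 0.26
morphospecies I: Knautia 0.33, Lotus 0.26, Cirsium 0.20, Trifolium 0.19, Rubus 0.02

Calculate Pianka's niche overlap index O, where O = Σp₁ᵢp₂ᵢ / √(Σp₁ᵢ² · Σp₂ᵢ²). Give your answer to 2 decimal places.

0.63

Σ p₁ᵢp₂ᵢ = 0.0066 + 0.1170 + 0.0060 + 0.0456 + 0.0052 = 0.1804
Σp_1ᵢ² = 0.02² + 0.45² + 0.03² + 0.24² + 0.26² = 0.0004 + 0.2025 + 0.0009 + 0.0576 + 0.0676 = 0.3290
Σp_2ᵢ² = 0.33² + 0.26² + 0.20² + 0.19² + 0.02² = 0.1089 + 0.0676 + 0.0400 + 0.0361 + 0.0004 = 0.2530
O = 0.1804 / √(0.3290 × 0.2530) = 0.1804 / 0.28851 = 0.6253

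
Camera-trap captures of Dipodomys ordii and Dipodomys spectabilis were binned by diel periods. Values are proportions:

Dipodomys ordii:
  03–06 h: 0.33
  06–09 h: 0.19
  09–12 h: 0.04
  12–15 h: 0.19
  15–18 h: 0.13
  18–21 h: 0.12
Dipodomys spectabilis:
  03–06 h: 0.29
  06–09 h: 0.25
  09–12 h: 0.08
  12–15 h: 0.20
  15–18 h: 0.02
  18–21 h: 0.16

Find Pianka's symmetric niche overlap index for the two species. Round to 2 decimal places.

0.95

Σ p₁ᵢp₂ᵢ = 0.0957 + 0.0475 + 0.0032 + 0.0380 + 0.0026 + 0.0192 = 0.2062
Σp_1ᵢ² = 0.33² + 0.19² + 0.04² + 0.19² + 0.13² + 0.12² = 0.1089 + 0.0361 + 0.0016 + 0.0361 + 0.0169 + 0.0144 = 0.2140
Σp_2ᵢ² = 0.29² + 0.25² + 0.08² + 0.20² + 0.02² + 0.16² = 0.0841 + 0.0625 + 0.0064 + 0.0400 + 0.0004 + 0.0256 = 0.2190
O = 0.2062 / √(0.2140 × 0.2190) = 0.2062 / 0.21649 = 0.9525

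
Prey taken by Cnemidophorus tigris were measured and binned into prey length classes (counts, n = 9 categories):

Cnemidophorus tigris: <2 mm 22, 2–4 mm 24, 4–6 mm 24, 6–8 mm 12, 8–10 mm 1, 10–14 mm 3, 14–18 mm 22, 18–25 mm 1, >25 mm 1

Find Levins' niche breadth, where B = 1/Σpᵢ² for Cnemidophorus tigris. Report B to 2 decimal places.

Proportions for Cnemidophorus tigris (n=110): 22/110=0.2000, 24/110=0.2182, 24/110=0.2182, 12/110=0.1091, 1/110=0.0091, 3/110=0.0273, 22/110=0.2000, 1/110=0.0091, 1/110=0.0091
Σpᵢ² = 0.2000² + 0.2182² + 0.2182² + 0.1091² + 0.0091² + 0.0273² + 0.2000² + 0.0091² + 0.0091² = 0.040000 + 0.047611 + 0.047611 + 0.011903 + 0.000083 + 0.000745 + 0.040000 + 0.000083 + 0.000083 = 0.188119
B = 1 / 0.188119 = 5.3158

5.32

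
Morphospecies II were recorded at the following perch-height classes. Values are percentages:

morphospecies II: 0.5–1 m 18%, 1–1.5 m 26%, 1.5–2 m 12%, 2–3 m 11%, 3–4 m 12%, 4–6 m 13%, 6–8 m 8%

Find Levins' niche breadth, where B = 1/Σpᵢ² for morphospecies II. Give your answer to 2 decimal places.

6.09

Convert percentages to proportions (divide by 100).
Σpᵢ² = 0.18² + 0.26² + 0.12² + 0.11² + 0.12² + 0.13² + 0.08² = 0.0324 + 0.0676 + 0.0144 + 0.0121 + 0.0144 + 0.0169 + 0.0064 = 0.1642
B = 1 / 0.1642 = 6.0901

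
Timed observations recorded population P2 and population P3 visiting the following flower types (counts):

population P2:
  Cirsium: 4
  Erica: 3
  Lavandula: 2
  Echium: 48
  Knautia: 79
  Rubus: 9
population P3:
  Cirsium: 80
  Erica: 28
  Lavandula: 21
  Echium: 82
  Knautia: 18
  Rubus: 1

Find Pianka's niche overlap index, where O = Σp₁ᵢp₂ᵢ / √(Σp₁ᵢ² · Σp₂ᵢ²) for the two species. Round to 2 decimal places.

0.52

Proportions for population P2 (n=145): 4/145=0.0276, 3/145=0.0207, 2/145=0.0138, 48/145=0.3310, 79/145=0.5448, 9/145=0.0621
Proportions for population P3 (n=230): 80/230=0.3478, 28/230=0.1217, 21/230=0.0913, 82/230=0.3565, 18/230=0.0783, 1/230=0.0043
Σ p₁ᵢp₂ᵢ = 0.009599 + 0.002519 + 0.001260 + 0.118002 + 0.042658 + 0.000267 = 0.174305
Σp_1ᵢ² = 0.0276² + 0.0207² + 0.0138² + 0.3310² + 0.5448² + 0.0621² = 0.000762 + 0.000428 + 0.000190 + 0.109561 + 0.296807 + 0.003856 = 0.411604
Σp_2ᵢ² = 0.3478² + 0.1217² + 0.0913² + 0.3565² + 0.0783² + 0.0043² = 0.120965 + 0.014811 + 0.008336 + 0.127092 + 0.006131 + 0.000018 = 0.277353
O = 0.174305 / √(0.411604 × 0.277353) = 0.174305 / 0.3378751 = 0.5159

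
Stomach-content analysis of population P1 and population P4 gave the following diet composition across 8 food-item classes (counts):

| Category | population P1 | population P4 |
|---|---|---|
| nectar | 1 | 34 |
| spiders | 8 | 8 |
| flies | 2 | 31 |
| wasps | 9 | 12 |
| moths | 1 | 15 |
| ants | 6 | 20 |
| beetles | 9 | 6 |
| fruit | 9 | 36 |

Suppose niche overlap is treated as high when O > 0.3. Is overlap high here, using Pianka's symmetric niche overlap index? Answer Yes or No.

Proportions for population P1 (n=45): 1/45=0.0222, 8/45=0.1778, 2/45=0.0444, 9/45=0.2000, 1/45=0.0222, 6/45=0.1333, 9/45=0.2000, 9/45=0.2000
Proportions for population P4 (n=162): 34/162=0.2099, 8/162=0.0494, 31/162=0.1914, 12/162=0.0741, 15/162=0.0926, 20/162=0.1235, 6/162=0.0370, 36/162=0.2222
Σ p₁ᵢp₂ᵢ = 0.004660 + 0.008783 + 0.008498 + 0.014820 + 0.002056 + 0.016463 + 0.007400 + 0.044440 = 0.107120
Σp_1ᵢ² = 0.0222² + 0.1778² + 0.0444² + 0.2000² + 0.0222² + 0.1333² + 0.2000² + 0.2000² = 0.000493 + 0.031613 + 0.001971 + 0.040000 + 0.000493 + 0.017769 + 0.040000 + 0.040000 = 0.172339
Σp_2ᵢ² = 0.2099² + 0.0494² + 0.1914² + 0.0741² + 0.0926² + 0.1235² + 0.0370² + 0.2222² = 0.044058 + 0.002440 + 0.036634 + 0.005491 + 0.008575 + 0.015252 + 0.001369 + 0.049373 = 0.163192
O = 0.107120 / √(0.172339 × 0.163192) = 0.107120 / 0.1677031 = 0.6387
O = 0.6387 > 0.3 → Yes.

Yes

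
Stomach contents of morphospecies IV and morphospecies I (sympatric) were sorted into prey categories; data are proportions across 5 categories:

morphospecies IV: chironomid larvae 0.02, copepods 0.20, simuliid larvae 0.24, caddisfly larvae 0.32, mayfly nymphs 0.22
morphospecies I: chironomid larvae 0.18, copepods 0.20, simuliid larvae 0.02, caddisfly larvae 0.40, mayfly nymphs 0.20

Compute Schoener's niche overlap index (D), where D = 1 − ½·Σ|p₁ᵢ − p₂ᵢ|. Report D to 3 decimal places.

0.760

Σ|p₁ᵢ − p₂ᵢ| = 0.16 + 0.00 + 0.22 + 0.08 + 0.02 = 0.48
D = 1 − ½ × 0.48 = 1 − 0.240 = 0.76000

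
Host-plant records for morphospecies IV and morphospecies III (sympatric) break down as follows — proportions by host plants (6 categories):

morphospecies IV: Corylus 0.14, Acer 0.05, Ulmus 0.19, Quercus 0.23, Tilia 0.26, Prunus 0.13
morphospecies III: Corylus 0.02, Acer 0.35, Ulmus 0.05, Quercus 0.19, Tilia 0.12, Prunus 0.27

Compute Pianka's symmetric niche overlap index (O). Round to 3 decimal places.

Σ p₁ᵢp₂ᵢ = 0.0028 + 0.0175 + 0.0095 + 0.0437 + 0.0312 + 0.0351 = 0.1398
Σp_1ᵢ² = 0.14² + 0.05² + 0.19² + 0.23² + 0.26² + 0.13² = 0.0196 + 0.0025 + 0.0361 + 0.0529 + 0.0676 + 0.0169 = 0.1956
Σp_2ᵢ² = 0.02² + 0.35² + 0.05² + 0.19² + 0.12² + 0.27² = 0.0004 + 0.1225 + 0.0025 + 0.0361 + 0.0144 + 0.0729 = 0.2488
O = 0.1398 / √(0.1956 × 0.2488) = 0.1398 / 0.220602 = 0.63372

0.634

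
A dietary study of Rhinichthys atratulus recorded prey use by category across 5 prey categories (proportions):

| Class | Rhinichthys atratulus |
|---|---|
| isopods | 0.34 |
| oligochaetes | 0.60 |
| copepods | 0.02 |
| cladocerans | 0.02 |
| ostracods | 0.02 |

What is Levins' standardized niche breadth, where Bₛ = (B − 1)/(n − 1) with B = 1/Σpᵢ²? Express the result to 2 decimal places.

0.27

Σpᵢ² = 0.34² + 0.60² + 0.02² + 0.02² + 0.02² = 0.1156 + 0.3600 + 0.0004 + 0.0004 + 0.0004 = 0.4768
B = 1 / 0.4768 = 2.0973
Bₛ = (B − 1)/(n − 1) = (2.0973 − 1)/(5 − 1) = 1.0973/4 = 0.2743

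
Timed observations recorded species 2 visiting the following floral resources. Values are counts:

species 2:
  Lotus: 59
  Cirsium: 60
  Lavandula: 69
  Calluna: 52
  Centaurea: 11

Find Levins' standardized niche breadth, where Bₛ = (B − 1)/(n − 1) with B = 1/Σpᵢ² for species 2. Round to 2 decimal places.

Proportions for species 2 (n=251): 59/251=0.2351, 60/251=0.2390, 69/251=0.2749, 52/251=0.2072, 11/251=0.0438
Σpᵢ² = 0.2351² + 0.2390² + 0.2749² + 0.2072² + 0.0438² = 0.055272 + 0.057121 + 0.075570 + 0.042932 + 0.001918 = 0.232813
B = 1 / 0.232813 = 4.2953
Bₛ = (B − 1)/(n − 1) = (4.2953 − 1)/(5 − 1) = 3.2953/4 = 0.8238

0.82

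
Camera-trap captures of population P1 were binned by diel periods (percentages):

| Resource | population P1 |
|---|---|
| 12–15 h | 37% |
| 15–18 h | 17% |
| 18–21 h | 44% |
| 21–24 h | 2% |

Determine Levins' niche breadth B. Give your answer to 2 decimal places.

2.78

Convert percentages to proportions (divide by 100).
Σpᵢ² = 0.37² + 0.17² + 0.44² + 0.02² = 0.1369 + 0.0289 + 0.1936 + 0.0004 = 0.3598
B = 1 / 0.3598 = 2.7793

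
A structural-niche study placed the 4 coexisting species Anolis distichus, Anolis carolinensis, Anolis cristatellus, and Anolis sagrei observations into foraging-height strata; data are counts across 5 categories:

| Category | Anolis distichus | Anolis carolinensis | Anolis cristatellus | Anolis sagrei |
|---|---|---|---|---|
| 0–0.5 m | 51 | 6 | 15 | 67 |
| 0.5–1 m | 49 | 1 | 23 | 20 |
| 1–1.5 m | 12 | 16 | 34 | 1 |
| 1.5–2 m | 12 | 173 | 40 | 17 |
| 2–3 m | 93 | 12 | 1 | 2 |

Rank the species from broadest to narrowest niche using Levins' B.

Anolis cristatellus > Anolis distichus > Anolis sagrei > Anolis carolinensis

Proportions for Anolis distichus (n=217): 51/217=0.2350, 49/217=0.2258, 12/217=0.0553, 12/217=0.0553, 93/217=0.4286
Proportions for Anolis carolinensis (n=208): 6/208=0.0288, 1/208=0.0048, 16/208=0.0769, 173/208=0.8317, 12/208=0.0577
Proportions for Anolis cristatellus (n=113): 15/113=0.1327, 23/113=0.2035, 34/113=0.3009, 40/113=0.3540, 1/113=0.0088
Proportions for Anolis sagrei (n=107): 67/107=0.6262, 20/107=0.1869, 1/107=0.0093, 17/107=0.1589, 2/107=0.0187
Σp_distᵢ² = 0.2350² + 0.2258² + 0.0553² + 0.0553² + 0.4286² = 0.055225 + 0.050986 + 0.003058 + 0.003058 + 0.183698 = 0.296025
B_dist = 1 / 0.296025 = 3.3781
Σp_caroᵢ² = 0.0288² + 0.0048² + 0.0769² + 0.8317² + 0.0577² = 0.000829 + 0.000023 + 0.005914 + 0.691725 + 0.003329 = 0.701820
B_caro = 1 / 0.701820 = 1.4249
Σp_crisᵢ² = 0.1327² + 0.2035² + 0.3009² + 0.3540² + 0.0088² = 0.017609 + 0.041412 + 0.090541 + 0.125316 + 0.000077 = 0.274955
B_cris = 1 / 0.274955 = 3.6370
Σp_sagrᵢ² = 0.6262² + 0.1869² + 0.0093² + 0.1589² + 0.0187² = 0.392126 + 0.034932 + 0.000086 + 0.025249 + 0.000350 = 0.452743
B_sagr = 1 / 0.452743 = 2.2088
Ranking by B (broadest → narrowest): Anolis cristatellus (3.64) > Anolis distichus (3.38) > Anolis sagrei (2.21) > Anolis carolinensis (1.42)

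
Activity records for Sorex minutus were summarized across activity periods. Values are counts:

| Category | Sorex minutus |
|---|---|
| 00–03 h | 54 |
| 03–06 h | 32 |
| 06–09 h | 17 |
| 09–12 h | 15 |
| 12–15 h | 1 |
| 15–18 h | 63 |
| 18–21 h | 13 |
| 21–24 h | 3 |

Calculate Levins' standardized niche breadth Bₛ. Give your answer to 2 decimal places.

0.51

Proportions for Sorex minutus (n=198): 54/198=0.2727, 32/198=0.1616, 17/198=0.0859, 15/198=0.0758, 1/198=0.0051, 63/198=0.3182, 13/198=0.0657, 3/198=0.0152
Σpᵢ² = 0.2727² + 0.1616² + 0.0859² + 0.0758² + 0.0051² + 0.3182² + 0.0657² + 0.0152² = 0.074365 + 0.026115 + 0.007379 + 0.005746 + 0.000026 + 0.101251 + 0.004316 + 0.000231 = 0.219429
B = 1 / 0.219429 = 4.5573
Bₛ = (B − 1)/(n − 1) = (4.5573 − 1)/(8 − 1) = 3.5573/7 = 0.5082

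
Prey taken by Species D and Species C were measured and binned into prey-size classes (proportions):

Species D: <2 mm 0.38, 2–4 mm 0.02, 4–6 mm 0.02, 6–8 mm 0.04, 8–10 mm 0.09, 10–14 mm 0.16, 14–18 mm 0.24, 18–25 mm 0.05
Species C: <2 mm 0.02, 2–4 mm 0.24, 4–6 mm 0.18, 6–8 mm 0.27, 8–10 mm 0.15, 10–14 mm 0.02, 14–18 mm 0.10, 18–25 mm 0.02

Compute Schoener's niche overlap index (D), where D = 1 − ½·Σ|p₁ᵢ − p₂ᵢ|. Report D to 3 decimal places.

Σ|p₁ᵢ − p₂ᵢ| = 0.36 + 0.22 + 0.16 + 0.23 + 0.06 + 0.14 + 0.14 + 0.03 = 1.34
D = 1 − ½ × 1.34 = 1 − 0.670 = 0.33000

0.330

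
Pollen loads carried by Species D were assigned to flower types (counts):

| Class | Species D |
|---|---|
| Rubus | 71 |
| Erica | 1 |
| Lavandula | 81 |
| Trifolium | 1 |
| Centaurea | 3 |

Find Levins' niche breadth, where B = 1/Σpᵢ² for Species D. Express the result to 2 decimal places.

2.12

Proportions for Species D (n=157): 71/157=0.4522, 1/157=0.0064, 81/157=0.5159, 1/157=0.0064, 3/157=0.0191
Σpᵢ² = 0.4522² + 0.0064² + 0.5159² + 0.0064² + 0.0191² = 0.204485 + 0.000041 + 0.266153 + 0.000041 + 0.000365 = 0.471085
B = 1 / 0.471085 = 2.1228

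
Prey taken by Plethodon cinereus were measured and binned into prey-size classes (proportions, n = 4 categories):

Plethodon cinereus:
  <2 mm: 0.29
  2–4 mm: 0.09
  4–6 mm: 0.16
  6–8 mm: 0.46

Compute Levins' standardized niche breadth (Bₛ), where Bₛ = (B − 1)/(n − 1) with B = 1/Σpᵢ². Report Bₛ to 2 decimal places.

Σpᵢ² = 0.29² + 0.09² + 0.16² + 0.46² = 0.0841 + 0.0081 + 0.0256 + 0.2116 = 0.3294
B = 1 / 0.3294 = 3.0358
Bₛ = (B − 1)/(n − 1) = (3.0358 − 1)/(4 − 1) = 2.0358/3 = 0.6786

0.68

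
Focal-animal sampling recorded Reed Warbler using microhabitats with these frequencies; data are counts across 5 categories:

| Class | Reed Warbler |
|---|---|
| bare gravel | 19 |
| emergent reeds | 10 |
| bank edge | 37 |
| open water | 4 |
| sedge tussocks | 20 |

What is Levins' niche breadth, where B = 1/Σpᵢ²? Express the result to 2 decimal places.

3.61

Proportions for Reed Warbler (n=90): 19/90=0.2111, 10/90=0.1111, 37/90=0.4111, 4/90=0.0444, 20/90=0.2222
Σpᵢ² = 0.2111² + 0.1111² + 0.4111² + 0.0444² + 0.2222² = 0.044563 + 0.012343 + 0.169003 + 0.001971 + 0.049373 = 0.277253
B = 1 / 0.277253 = 3.6068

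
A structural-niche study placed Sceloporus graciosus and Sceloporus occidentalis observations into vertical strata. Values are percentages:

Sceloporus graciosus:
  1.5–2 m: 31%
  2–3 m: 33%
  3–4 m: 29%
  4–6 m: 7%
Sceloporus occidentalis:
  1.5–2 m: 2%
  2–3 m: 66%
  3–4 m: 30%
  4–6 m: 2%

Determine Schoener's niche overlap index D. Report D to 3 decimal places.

Convert percentages to proportions (divide by 100).
Σ|p₁ᵢ − p₂ᵢ| = 0.29 + 0.33 + 0.01 + 0.05 = 0.68
D = 1 − ½ × 0.68 = 1 − 0.340 = 0.66000

0.660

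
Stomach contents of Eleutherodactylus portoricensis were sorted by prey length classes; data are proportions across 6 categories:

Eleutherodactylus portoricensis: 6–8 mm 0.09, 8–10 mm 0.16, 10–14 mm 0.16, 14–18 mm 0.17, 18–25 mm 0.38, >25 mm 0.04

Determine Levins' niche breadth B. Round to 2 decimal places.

Σpᵢ² = 0.09² + 0.16² + 0.16² + 0.17² + 0.38² + 0.04² = 0.0081 + 0.0256 + 0.0256 + 0.0289 + 0.1444 + 0.0016 = 0.2342
B = 1 / 0.2342 = 4.2699

4.27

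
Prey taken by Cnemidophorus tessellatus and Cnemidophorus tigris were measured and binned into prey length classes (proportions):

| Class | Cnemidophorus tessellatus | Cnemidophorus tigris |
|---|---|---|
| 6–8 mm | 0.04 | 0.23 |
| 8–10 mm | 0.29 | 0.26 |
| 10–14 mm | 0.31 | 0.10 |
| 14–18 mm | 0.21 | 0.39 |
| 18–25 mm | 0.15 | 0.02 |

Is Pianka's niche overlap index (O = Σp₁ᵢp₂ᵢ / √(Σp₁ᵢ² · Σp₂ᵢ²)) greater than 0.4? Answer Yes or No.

Σ p₁ᵢp₂ᵢ = 0.0092 + 0.0754 + 0.0310 + 0.0819 + 0.0030 = 0.2005
Σp_1ᵢ² = 0.04² + 0.29² + 0.31² + 0.21² + 0.15² = 0.0016 + 0.0841 + 0.0961 + 0.0441 + 0.0225 = 0.2484
Σp_2ᵢ² = 0.23² + 0.26² + 0.10² + 0.39² + 0.02² = 0.0529 + 0.0676 + 0.0100 + 0.1521 + 0.0004 = 0.2830
O = 0.2005 / √(0.2484 × 0.2830) = 0.2005 / 0.26514 = 0.7562
O = 0.7562 > 0.4 → Yes.

Yes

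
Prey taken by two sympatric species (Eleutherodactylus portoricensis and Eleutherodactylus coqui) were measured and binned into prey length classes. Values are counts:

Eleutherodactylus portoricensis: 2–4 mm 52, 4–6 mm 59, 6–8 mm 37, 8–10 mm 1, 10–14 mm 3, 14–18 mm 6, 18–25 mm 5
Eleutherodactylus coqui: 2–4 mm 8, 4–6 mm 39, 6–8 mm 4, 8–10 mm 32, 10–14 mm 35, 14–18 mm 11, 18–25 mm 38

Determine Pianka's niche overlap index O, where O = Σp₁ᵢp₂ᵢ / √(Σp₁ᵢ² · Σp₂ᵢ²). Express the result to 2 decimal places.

0.51

Proportions for Eleutherodactylus portoricensis (n=163): 52/163=0.3190, 59/163=0.3620, 37/163=0.2270, 1/163=0.0061, 3/163=0.0184, 6/163=0.0368, 5/163=0.0307
Proportions for Eleutherodactylus coqui (n=167): 8/167=0.0479, 39/167=0.2335, 4/167=0.0240, 32/167=0.1916, 35/167=0.2096, 11/167=0.0659, 38/167=0.2275
Σ p₁ᵢp₂ᵢ = 0.015280 + 0.084527 + 0.005448 + 0.001169 + 0.003857 + 0.002425 + 0.006984 = 0.119690
Σp_1ᵢ² = 0.3190² + 0.3620² + 0.2270² + 0.0061² + 0.0184² + 0.0368² + 0.0307² = 0.101761 + 0.131044 + 0.051529 + 0.000037 + 0.000339 + 0.001354 + 0.000942 = 0.287006
Σp_2ᵢ² = 0.0479² + 0.2335² + 0.0240² + 0.1916² + 0.2096² + 0.0659² + 0.2275² = 0.002294 + 0.054522 + 0.000576 + 0.036711 + 0.043932 + 0.004343 + 0.051756 = 0.194134
O = 0.119690 / √(0.287006 × 0.194134) = 0.119690 / 0.2360458 = 0.5071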